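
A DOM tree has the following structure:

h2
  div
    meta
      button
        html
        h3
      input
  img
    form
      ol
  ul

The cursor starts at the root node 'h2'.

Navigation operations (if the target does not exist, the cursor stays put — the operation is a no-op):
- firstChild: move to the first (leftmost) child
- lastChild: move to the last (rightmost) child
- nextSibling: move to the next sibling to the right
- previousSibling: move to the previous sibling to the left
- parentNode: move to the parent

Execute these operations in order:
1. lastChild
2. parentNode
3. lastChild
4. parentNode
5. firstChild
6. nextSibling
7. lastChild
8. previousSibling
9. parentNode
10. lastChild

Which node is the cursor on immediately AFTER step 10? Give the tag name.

Answer: form

Derivation:
After 1 (lastChild): ul
After 2 (parentNode): h2
After 3 (lastChild): ul
After 4 (parentNode): h2
After 5 (firstChild): div
After 6 (nextSibling): img
After 7 (lastChild): form
After 8 (previousSibling): form (no-op, stayed)
After 9 (parentNode): img
After 10 (lastChild): form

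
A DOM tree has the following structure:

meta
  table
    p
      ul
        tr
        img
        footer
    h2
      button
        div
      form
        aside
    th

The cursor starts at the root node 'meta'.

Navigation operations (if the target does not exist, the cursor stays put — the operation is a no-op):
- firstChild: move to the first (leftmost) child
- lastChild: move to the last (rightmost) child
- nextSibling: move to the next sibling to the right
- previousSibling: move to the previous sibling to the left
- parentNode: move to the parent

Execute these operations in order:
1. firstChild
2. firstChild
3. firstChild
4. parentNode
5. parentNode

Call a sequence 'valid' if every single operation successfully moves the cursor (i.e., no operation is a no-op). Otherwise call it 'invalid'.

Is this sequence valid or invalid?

After 1 (firstChild): table
After 2 (firstChild): p
After 3 (firstChild): ul
After 4 (parentNode): p
After 5 (parentNode): table

Answer: valid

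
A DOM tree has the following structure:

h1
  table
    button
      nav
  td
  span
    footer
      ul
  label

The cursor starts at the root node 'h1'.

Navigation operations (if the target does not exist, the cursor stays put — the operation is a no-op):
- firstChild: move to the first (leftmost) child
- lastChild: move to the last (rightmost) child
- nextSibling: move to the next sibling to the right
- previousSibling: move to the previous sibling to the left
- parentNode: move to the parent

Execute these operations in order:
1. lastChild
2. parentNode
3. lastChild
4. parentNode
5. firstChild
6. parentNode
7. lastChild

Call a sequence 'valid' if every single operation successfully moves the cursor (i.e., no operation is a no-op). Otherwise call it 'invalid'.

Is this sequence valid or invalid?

After 1 (lastChild): label
After 2 (parentNode): h1
After 3 (lastChild): label
After 4 (parentNode): h1
After 5 (firstChild): table
After 6 (parentNode): h1
After 7 (lastChild): label

Answer: valid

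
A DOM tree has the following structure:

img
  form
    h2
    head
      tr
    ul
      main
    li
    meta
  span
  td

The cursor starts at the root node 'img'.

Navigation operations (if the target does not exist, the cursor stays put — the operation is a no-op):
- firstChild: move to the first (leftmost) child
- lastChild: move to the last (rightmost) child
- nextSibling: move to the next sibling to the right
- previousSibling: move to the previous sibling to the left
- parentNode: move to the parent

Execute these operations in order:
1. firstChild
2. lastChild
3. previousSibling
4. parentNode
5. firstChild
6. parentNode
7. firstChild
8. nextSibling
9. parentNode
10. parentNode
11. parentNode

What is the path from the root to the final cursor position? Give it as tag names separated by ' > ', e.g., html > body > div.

After 1 (firstChild): form
After 2 (lastChild): meta
After 3 (previousSibling): li
After 4 (parentNode): form
After 5 (firstChild): h2
After 6 (parentNode): form
After 7 (firstChild): h2
After 8 (nextSibling): head
After 9 (parentNode): form
After 10 (parentNode): img
After 11 (parentNode): img (no-op, stayed)

Answer: img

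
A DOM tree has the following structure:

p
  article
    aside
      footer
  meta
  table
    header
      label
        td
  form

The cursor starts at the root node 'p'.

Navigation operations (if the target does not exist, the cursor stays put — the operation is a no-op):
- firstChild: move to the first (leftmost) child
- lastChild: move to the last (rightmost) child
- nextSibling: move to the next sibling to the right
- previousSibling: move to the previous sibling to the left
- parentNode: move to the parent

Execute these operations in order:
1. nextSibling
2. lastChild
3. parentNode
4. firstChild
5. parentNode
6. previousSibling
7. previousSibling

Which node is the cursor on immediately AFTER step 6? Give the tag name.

Answer: p

Derivation:
After 1 (nextSibling): p (no-op, stayed)
After 2 (lastChild): form
After 3 (parentNode): p
After 4 (firstChild): article
After 5 (parentNode): p
After 6 (previousSibling): p (no-op, stayed)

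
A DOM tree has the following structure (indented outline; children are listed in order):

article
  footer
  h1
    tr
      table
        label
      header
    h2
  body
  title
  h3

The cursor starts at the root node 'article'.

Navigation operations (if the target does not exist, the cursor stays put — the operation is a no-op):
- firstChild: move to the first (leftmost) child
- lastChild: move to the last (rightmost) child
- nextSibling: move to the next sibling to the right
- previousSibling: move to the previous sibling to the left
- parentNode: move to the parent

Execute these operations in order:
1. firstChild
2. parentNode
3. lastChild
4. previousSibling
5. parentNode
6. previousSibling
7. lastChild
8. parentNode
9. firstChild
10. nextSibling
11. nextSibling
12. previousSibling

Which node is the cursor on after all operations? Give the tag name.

Answer: h1

Derivation:
After 1 (firstChild): footer
After 2 (parentNode): article
After 3 (lastChild): h3
After 4 (previousSibling): title
After 5 (parentNode): article
After 6 (previousSibling): article (no-op, stayed)
After 7 (lastChild): h3
After 8 (parentNode): article
After 9 (firstChild): footer
After 10 (nextSibling): h1
After 11 (nextSibling): body
After 12 (previousSibling): h1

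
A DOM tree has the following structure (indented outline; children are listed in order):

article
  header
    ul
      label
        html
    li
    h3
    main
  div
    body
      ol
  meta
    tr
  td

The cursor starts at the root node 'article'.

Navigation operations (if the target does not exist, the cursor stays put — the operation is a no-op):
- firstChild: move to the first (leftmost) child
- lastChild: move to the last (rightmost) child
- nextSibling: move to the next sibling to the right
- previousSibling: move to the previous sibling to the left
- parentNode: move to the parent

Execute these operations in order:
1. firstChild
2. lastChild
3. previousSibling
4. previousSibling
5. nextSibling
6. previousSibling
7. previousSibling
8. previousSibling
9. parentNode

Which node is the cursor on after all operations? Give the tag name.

After 1 (firstChild): header
After 2 (lastChild): main
After 3 (previousSibling): h3
After 4 (previousSibling): li
After 5 (nextSibling): h3
After 6 (previousSibling): li
After 7 (previousSibling): ul
After 8 (previousSibling): ul (no-op, stayed)
After 9 (parentNode): header

Answer: header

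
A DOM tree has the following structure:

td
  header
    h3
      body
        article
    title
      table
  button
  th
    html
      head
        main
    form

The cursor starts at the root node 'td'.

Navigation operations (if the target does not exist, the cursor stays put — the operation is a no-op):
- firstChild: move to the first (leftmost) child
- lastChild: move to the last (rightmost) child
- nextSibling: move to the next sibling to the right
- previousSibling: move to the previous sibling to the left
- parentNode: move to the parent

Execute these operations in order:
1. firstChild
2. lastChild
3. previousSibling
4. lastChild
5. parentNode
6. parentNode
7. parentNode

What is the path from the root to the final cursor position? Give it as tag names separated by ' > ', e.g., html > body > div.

Answer: td

Derivation:
After 1 (firstChild): header
After 2 (lastChild): title
After 3 (previousSibling): h3
After 4 (lastChild): body
After 5 (parentNode): h3
After 6 (parentNode): header
After 7 (parentNode): td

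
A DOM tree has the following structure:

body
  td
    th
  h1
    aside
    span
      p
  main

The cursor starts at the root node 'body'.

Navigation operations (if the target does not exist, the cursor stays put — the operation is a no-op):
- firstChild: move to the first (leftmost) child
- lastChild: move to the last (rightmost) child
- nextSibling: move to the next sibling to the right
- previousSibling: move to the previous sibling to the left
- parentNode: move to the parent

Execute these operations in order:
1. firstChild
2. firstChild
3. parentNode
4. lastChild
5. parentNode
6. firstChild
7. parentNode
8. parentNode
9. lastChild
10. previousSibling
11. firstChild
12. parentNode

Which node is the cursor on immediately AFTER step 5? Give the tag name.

After 1 (firstChild): td
After 2 (firstChild): th
After 3 (parentNode): td
After 4 (lastChild): th
After 5 (parentNode): td

Answer: td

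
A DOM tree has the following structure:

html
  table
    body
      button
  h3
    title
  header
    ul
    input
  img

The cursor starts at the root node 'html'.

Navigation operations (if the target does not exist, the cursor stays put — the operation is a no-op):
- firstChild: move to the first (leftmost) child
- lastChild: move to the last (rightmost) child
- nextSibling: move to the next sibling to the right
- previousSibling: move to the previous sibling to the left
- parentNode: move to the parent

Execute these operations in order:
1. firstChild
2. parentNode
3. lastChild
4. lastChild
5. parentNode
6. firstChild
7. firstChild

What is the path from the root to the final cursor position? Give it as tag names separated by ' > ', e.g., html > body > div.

After 1 (firstChild): table
After 2 (parentNode): html
After 3 (lastChild): img
After 4 (lastChild): img (no-op, stayed)
After 5 (parentNode): html
After 6 (firstChild): table
After 7 (firstChild): body

Answer: html > table > body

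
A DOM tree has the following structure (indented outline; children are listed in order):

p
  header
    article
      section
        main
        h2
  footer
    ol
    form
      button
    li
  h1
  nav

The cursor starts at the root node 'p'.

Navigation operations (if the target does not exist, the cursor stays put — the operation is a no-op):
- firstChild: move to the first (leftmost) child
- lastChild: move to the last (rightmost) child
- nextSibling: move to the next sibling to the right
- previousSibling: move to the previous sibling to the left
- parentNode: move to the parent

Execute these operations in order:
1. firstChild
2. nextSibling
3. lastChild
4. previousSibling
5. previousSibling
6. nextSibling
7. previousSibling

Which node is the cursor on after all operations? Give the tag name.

Answer: ol

Derivation:
After 1 (firstChild): header
After 2 (nextSibling): footer
After 3 (lastChild): li
After 4 (previousSibling): form
After 5 (previousSibling): ol
After 6 (nextSibling): form
After 7 (previousSibling): ol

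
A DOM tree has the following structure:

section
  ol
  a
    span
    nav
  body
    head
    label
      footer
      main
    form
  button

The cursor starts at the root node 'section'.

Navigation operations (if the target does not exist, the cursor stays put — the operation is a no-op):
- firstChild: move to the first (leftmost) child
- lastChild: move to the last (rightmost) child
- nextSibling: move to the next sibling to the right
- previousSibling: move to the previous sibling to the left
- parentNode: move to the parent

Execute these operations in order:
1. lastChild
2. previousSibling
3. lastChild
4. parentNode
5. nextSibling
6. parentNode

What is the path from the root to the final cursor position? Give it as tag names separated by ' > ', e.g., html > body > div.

After 1 (lastChild): button
After 2 (previousSibling): body
After 3 (lastChild): form
After 4 (parentNode): body
After 5 (nextSibling): button
After 6 (parentNode): section

Answer: section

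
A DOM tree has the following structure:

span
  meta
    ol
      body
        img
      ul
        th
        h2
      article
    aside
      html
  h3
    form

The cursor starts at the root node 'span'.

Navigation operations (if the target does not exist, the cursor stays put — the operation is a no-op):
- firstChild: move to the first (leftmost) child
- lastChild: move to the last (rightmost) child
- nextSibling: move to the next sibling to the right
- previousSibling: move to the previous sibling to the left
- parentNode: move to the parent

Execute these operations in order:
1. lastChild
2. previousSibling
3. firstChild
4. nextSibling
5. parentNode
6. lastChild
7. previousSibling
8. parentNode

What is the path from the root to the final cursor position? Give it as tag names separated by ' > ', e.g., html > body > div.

Answer: span > meta

Derivation:
After 1 (lastChild): h3
After 2 (previousSibling): meta
After 3 (firstChild): ol
After 4 (nextSibling): aside
After 5 (parentNode): meta
After 6 (lastChild): aside
After 7 (previousSibling): ol
After 8 (parentNode): meta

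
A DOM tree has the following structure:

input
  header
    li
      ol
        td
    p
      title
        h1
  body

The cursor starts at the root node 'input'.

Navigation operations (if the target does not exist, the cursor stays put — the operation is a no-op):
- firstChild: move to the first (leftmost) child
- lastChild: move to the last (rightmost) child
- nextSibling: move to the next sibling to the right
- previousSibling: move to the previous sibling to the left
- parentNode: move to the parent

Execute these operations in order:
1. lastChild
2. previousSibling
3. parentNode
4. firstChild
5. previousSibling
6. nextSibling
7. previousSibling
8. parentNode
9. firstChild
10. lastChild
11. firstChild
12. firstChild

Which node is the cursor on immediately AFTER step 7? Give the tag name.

Answer: header

Derivation:
After 1 (lastChild): body
After 2 (previousSibling): header
After 3 (parentNode): input
After 4 (firstChild): header
After 5 (previousSibling): header (no-op, stayed)
After 6 (nextSibling): body
After 7 (previousSibling): header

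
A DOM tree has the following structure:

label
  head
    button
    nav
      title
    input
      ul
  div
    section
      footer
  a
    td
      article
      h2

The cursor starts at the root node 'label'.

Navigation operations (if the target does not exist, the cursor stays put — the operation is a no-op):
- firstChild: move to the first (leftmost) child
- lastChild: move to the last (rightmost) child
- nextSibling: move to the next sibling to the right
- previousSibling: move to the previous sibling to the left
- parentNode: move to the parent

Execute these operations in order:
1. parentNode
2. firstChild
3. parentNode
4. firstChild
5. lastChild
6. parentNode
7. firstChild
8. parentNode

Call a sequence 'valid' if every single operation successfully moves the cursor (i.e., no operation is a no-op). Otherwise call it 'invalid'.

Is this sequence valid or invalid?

Answer: invalid

Derivation:
After 1 (parentNode): label (no-op, stayed)
After 2 (firstChild): head
After 3 (parentNode): label
After 4 (firstChild): head
After 5 (lastChild): input
After 6 (parentNode): head
After 7 (firstChild): button
After 8 (parentNode): head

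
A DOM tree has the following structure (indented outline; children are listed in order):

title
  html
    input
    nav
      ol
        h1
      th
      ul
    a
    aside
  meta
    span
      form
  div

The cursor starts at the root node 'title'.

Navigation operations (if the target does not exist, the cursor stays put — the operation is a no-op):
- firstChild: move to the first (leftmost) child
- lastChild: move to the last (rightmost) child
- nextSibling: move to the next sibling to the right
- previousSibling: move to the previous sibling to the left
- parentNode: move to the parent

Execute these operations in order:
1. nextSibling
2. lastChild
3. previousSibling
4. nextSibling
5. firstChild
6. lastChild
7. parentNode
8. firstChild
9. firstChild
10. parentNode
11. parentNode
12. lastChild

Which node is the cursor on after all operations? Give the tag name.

Answer: div

Derivation:
After 1 (nextSibling): title (no-op, stayed)
After 2 (lastChild): div
After 3 (previousSibling): meta
After 4 (nextSibling): div
After 5 (firstChild): div (no-op, stayed)
After 6 (lastChild): div (no-op, stayed)
After 7 (parentNode): title
After 8 (firstChild): html
After 9 (firstChild): input
After 10 (parentNode): html
After 11 (parentNode): title
After 12 (lastChild): div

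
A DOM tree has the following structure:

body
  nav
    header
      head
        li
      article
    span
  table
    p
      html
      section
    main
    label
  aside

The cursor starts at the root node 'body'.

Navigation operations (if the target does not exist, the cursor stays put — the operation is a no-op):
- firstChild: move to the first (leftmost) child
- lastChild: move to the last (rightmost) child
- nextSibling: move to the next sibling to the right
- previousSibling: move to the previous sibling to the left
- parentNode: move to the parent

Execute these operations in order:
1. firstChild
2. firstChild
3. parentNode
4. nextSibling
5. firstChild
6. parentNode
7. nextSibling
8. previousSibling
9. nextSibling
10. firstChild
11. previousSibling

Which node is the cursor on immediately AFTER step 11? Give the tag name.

Answer: table

Derivation:
After 1 (firstChild): nav
After 2 (firstChild): header
After 3 (parentNode): nav
After 4 (nextSibling): table
After 5 (firstChild): p
After 6 (parentNode): table
After 7 (nextSibling): aside
After 8 (previousSibling): table
After 9 (nextSibling): aside
After 10 (firstChild): aside (no-op, stayed)
After 11 (previousSibling): table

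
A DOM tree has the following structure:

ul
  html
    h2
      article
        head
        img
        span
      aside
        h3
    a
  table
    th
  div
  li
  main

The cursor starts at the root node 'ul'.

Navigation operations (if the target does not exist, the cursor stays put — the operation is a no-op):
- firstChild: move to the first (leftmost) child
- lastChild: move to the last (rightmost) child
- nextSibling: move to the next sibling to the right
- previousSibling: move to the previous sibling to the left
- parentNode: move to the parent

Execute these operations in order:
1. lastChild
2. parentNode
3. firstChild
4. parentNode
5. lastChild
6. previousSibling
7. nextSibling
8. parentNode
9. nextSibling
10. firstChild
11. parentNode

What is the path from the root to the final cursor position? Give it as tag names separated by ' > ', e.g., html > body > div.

After 1 (lastChild): main
After 2 (parentNode): ul
After 3 (firstChild): html
After 4 (parentNode): ul
After 5 (lastChild): main
After 6 (previousSibling): li
After 7 (nextSibling): main
After 8 (parentNode): ul
After 9 (nextSibling): ul (no-op, stayed)
After 10 (firstChild): html
After 11 (parentNode): ul

Answer: ul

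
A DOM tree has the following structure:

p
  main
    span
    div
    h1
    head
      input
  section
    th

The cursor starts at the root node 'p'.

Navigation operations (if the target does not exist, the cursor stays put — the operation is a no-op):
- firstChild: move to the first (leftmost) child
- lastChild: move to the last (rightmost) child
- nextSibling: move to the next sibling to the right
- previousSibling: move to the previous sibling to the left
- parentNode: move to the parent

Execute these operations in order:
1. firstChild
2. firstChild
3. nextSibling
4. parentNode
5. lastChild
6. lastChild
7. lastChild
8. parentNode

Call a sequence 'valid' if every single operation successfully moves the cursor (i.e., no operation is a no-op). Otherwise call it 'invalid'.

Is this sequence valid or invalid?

After 1 (firstChild): main
After 2 (firstChild): span
After 3 (nextSibling): div
After 4 (parentNode): main
After 5 (lastChild): head
After 6 (lastChild): input
After 7 (lastChild): input (no-op, stayed)
After 8 (parentNode): head

Answer: invalid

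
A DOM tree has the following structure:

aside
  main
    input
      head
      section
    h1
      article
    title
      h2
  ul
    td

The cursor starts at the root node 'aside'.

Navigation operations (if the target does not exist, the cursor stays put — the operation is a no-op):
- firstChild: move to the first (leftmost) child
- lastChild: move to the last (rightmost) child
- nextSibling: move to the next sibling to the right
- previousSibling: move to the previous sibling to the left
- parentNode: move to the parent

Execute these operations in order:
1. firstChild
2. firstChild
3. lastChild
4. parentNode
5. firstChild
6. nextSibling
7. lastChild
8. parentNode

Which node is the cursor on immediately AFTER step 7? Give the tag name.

Answer: section

Derivation:
After 1 (firstChild): main
After 2 (firstChild): input
After 3 (lastChild): section
After 4 (parentNode): input
After 5 (firstChild): head
After 6 (nextSibling): section
After 7 (lastChild): section (no-op, stayed)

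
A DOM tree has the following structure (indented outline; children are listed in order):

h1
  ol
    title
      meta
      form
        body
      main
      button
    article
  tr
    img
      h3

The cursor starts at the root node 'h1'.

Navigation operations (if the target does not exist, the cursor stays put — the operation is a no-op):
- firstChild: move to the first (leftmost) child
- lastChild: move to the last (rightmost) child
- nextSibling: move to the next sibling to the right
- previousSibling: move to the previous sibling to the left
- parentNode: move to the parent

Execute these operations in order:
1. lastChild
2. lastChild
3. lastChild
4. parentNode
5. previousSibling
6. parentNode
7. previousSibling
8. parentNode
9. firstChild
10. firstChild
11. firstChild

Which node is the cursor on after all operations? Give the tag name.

Answer: meta

Derivation:
After 1 (lastChild): tr
After 2 (lastChild): img
After 3 (lastChild): h3
After 4 (parentNode): img
After 5 (previousSibling): img (no-op, stayed)
After 6 (parentNode): tr
After 7 (previousSibling): ol
After 8 (parentNode): h1
After 9 (firstChild): ol
After 10 (firstChild): title
After 11 (firstChild): meta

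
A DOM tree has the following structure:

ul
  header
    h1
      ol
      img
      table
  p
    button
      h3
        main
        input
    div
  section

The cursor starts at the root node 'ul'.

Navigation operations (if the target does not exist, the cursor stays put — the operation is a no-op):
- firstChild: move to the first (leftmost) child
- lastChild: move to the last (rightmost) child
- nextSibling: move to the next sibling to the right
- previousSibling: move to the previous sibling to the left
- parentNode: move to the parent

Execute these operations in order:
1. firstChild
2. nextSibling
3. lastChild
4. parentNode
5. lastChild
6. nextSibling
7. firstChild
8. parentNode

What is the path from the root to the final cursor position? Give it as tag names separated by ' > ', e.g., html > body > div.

After 1 (firstChild): header
After 2 (nextSibling): p
After 3 (lastChild): div
After 4 (parentNode): p
After 5 (lastChild): div
After 6 (nextSibling): div (no-op, stayed)
After 7 (firstChild): div (no-op, stayed)
After 8 (parentNode): p

Answer: ul > p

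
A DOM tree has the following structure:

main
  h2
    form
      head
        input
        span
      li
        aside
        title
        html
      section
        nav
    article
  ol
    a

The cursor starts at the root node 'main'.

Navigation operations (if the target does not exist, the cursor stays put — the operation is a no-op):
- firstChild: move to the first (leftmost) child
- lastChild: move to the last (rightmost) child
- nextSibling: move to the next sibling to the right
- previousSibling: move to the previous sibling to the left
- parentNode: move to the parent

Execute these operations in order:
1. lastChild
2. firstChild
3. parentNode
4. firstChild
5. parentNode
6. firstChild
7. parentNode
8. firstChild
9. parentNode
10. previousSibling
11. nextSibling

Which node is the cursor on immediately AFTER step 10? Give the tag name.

After 1 (lastChild): ol
After 2 (firstChild): a
After 3 (parentNode): ol
After 4 (firstChild): a
After 5 (parentNode): ol
After 6 (firstChild): a
After 7 (parentNode): ol
After 8 (firstChild): a
After 9 (parentNode): ol
After 10 (previousSibling): h2

Answer: h2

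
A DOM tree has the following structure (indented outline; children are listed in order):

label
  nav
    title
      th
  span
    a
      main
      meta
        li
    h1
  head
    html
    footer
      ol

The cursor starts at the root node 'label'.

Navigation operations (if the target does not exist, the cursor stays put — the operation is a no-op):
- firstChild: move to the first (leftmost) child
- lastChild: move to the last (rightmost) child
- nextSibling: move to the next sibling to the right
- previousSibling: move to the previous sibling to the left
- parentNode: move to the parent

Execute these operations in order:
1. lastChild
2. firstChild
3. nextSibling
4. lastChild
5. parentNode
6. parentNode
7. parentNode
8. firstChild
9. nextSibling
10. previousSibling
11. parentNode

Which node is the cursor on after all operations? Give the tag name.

After 1 (lastChild): head
After 2 (firstChild): html
After 3 (nextSibling): footer
After 4 (lastChild): ol
After 5 (parentNode): footer
After 6 (parentNode): head
After 7 (parentNode): label
After 8 (firstChild): nav
After 9 (nextSibling): span
After 10 (previousSibling): nav
After 11 (parentNode): label

Answer: label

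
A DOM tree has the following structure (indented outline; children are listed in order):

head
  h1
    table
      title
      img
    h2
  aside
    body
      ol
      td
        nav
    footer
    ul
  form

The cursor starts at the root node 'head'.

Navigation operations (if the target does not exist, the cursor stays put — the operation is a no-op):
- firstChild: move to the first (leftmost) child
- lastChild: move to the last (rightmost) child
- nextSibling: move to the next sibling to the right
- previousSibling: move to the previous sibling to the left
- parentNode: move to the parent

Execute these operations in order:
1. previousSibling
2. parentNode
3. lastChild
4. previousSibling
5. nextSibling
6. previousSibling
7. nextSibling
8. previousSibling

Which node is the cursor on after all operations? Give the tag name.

After 1 (previousSibling): head (no-op, stayed)
After 2 (parentNode): head (no-op, stayed)
After 3 (lastChild): form
After 4 (previousSibling): aside
After 5 (nextSibling): form
After 6 (previousSibling): aside
After 7 (nextSibling): form
After 8 (previousSibling): aside

Answer: aside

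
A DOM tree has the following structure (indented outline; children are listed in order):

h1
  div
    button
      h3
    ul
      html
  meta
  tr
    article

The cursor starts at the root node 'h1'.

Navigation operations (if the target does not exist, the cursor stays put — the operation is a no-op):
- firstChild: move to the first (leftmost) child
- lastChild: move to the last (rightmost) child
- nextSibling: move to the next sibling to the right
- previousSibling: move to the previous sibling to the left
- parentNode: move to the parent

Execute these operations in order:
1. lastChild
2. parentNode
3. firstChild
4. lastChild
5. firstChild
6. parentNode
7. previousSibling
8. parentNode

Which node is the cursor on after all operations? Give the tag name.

After 1 (lastChild): tr
After 2 (parentNode): h1
After 3 (firstChild): div
After 4 (lastChild): ul
After 5 (firstChild): html
After 6 (parentNode): ul
After 7 (previousSibling): button
After 8 (parentNode): div

Answer: div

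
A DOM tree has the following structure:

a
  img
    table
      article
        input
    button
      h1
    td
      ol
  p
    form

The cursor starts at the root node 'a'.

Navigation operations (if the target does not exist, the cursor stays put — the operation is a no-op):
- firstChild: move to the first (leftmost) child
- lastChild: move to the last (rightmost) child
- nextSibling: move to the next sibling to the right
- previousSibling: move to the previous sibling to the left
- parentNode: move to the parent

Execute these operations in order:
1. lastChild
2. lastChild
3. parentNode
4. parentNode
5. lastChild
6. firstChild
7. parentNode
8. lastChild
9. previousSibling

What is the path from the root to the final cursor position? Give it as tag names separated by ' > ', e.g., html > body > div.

After 1 (lastChild): p
After 2 (lastChild): form
After 3 (parentNode): p
After 4 (parentNode): a
After 5 (lastChild): p
After 6 (firstChild): form
After 7 (parentNode): p
After 8 (lastChild): form
After 9 (previousSibling): form (no-op, stayed)

Answer: a > p > form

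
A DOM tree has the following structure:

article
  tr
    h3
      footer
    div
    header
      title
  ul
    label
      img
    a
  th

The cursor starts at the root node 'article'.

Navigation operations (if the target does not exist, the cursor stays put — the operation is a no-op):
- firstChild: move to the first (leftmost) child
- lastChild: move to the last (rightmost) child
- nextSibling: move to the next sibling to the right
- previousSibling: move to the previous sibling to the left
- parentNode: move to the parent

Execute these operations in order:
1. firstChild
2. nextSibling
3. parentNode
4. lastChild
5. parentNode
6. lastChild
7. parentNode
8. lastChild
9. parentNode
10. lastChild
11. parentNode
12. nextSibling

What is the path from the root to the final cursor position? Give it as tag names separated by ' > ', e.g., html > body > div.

Answer: article

Derivation:
After 1 (firstChild): tr
After 2 (nextSibling): ul
After 3 (parentNode): article
After 4 (lastChild): th
After 5 (parentNode): article
After 6 (lastChild): th
After 7 (parentNode): article
After 8 (lastChild): th
After 9 (parentNode): article
After 10 (lastChild): th
After 11 (parentNode): article
After 12 (nextSibling): article (no-op, stayed)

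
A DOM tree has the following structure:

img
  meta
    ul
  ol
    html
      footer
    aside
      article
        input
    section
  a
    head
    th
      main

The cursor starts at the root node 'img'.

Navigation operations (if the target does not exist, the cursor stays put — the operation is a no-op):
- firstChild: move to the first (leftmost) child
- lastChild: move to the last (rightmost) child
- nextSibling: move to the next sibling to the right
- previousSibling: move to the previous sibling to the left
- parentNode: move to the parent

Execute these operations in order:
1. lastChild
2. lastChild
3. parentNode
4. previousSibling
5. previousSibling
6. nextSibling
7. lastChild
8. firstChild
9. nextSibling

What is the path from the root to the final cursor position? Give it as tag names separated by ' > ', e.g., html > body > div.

After 1 (lastChild): a
After 2 (lastChild): th
After 3 (parentNode): a
After 4 (previousSibling): ol
After 5 (previousSibling): meta
After 6 (nextSibling): ol
After 7 (lastChild): section
After 8 (firstChild): section (no-op, stayed)
After 9 (nextSibling): section (no-op, stayed)

Answer: img > ol > section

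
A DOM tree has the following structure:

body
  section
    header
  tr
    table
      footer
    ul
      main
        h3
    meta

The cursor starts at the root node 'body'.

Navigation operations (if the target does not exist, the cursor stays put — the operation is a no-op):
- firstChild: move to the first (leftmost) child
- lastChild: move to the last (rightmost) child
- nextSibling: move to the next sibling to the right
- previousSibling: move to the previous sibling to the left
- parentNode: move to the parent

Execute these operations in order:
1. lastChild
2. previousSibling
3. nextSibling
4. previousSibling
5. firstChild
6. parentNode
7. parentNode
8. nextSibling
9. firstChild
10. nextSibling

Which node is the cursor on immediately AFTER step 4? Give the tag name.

After 1 (lastChild): tr
After 2 (previousSibling): section
After 3 (nextSibling): tr
After 4 (previousSibling): section

Answer: section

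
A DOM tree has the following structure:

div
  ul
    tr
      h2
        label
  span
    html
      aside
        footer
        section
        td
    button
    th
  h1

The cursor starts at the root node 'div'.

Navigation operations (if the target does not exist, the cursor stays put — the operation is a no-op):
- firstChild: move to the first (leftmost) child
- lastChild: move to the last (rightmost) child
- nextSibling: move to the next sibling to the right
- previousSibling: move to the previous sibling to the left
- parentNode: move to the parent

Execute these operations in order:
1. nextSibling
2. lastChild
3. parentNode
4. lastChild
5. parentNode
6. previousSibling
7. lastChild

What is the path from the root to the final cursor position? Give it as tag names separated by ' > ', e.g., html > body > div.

After 1 (nextSibling): div (no-op, stayed)
After 2 (lastChild): h1
After 3 (parentNode): div
After 4 (lastChild): h1
After 5 (parentNode): div
After 6 (previousSibling): div (no-op, stayed)
After 7 (lastChild): h1

Answer: div > h1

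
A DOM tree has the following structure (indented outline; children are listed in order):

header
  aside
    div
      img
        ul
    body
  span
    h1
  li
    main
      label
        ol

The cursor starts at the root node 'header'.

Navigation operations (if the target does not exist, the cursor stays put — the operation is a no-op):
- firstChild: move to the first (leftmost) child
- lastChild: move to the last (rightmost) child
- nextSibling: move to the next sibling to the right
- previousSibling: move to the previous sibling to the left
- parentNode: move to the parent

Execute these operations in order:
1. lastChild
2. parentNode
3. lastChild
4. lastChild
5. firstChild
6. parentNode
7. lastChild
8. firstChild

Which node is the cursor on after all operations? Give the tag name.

After 1 (lastChild): li
After 2 (parentNode): header
After 3 (lastChild): li
After 4 (lastChild): main
After 5 (firstChild): label
After 6 (parentNode): main
After 7 (lastChild): label
After 8 (firstChild): ol

Answer: ol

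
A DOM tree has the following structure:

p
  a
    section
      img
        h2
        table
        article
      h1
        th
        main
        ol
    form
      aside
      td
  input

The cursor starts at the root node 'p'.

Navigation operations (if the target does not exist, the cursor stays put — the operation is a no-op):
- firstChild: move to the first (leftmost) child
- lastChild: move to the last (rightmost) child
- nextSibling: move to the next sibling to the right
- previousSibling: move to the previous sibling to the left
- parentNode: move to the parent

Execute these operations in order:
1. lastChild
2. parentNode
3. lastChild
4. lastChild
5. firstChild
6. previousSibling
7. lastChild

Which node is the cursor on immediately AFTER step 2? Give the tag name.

Answer: p

Derivation:
After 1 (lastChild): input
After 2 (parentNode): p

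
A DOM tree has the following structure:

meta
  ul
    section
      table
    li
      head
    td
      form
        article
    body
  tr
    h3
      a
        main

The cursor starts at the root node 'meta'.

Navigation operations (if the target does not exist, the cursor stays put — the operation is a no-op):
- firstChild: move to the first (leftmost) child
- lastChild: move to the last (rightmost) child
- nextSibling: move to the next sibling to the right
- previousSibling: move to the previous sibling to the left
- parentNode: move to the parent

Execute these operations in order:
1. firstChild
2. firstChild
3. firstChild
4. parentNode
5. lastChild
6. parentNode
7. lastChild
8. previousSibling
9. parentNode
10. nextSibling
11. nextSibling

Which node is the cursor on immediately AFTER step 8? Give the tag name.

After 1 (firstChild): ul
After 2 (firstChild): section
After 3 (firstChild): table
After 4 (parentNode): section
After 5 (lastChild): table
After 6 (parentNode): section
After 7 (lastChild): table
After 8 (previousSibling): table (no-op, stayed)

Answer: table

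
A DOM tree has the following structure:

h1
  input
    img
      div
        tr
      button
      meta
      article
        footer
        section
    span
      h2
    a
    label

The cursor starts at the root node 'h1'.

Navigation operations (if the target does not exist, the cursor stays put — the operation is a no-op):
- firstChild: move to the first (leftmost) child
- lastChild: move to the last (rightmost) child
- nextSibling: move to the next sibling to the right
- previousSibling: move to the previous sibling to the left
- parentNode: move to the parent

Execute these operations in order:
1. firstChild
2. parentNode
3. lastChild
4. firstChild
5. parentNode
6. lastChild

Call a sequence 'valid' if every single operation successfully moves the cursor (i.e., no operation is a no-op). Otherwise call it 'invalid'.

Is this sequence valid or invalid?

After 1 (firstChild): input
After 2 (parentNode): h1
After 3 (lastChild): input
After 4 (firstChild): img
After 5 (parentNode): input
After 6 (lastChild): label

Answer: valid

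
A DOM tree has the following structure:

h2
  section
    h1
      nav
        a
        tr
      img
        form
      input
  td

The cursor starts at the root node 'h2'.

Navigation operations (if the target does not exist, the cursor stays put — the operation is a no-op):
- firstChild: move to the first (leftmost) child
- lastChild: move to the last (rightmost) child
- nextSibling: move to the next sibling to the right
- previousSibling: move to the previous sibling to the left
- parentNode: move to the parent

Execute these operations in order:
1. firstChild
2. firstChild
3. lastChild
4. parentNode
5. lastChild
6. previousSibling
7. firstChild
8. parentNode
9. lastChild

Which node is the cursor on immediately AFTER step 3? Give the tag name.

Answer: input

Derivation:
After 1 (firstChild): section
After 2 (firstChild): h1
After 3 (lastChild): input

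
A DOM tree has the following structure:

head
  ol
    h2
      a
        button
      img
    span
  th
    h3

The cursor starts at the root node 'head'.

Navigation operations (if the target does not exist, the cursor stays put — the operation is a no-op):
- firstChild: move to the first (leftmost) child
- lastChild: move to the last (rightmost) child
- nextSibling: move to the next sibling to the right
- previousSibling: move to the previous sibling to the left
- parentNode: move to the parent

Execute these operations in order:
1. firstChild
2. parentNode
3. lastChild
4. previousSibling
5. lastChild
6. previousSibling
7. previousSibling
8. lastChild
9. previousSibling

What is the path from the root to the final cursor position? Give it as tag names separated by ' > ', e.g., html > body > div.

After 1 (firstChild): ol
After 2 (parentNode): head
After 3 (lastChild): th
After 4 (previousSibling): ol
After 5 (lastChild): span
After 6 (previousSibling): h2
After 7 (previousSibling): h2 (no-op, stayed)
After 8 (lastChild): img
After 9 (previousSibling): a

Answer: head > ol > h2 > a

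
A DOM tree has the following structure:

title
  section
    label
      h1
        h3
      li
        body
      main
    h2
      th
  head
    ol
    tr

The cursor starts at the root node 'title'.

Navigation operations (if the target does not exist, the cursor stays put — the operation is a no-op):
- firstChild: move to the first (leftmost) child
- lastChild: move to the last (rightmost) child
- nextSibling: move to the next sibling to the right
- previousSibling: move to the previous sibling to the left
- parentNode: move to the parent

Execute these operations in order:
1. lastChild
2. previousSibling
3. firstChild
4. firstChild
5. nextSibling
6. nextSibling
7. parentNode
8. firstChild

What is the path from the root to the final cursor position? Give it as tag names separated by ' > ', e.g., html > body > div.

Answer: title > section > label > h1

Derivation:
After 1 (lastChild): head
After 2 (previousSibling): section
After 3 (firstChild): label
After 4 (firstChild): h1
After 5 (nextSibling): li
After 6 (nextSibling): main
After 7 (parentNode): label
After 8 (firstChild): h1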